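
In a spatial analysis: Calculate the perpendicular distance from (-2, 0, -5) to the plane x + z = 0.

distance = |a·x₀ + b·y₀ + c·z₀ - d| / √(a² + b² + c²)
  = |1·(-2) + 0·0 + 1·(-5) - 0| / √(1² + 0² + 1²)
  = |-2 + 0 - 5 + 0| / √(1 + 0 + 1)
  = |-7| / √2
  = 7 / 1.414
  ≈ 4.95

4.95


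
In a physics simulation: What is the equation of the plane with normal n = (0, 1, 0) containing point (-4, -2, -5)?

The plane through P with normal n = (a, b, c) satisfies n·(r - P) = 0,
i.e. ax + by + cz = a·x₀ + b·y₀ + c·z₀.
d = 0·(-4) + 1·(-2) + 0·(-5)
  = 0 - 2 + 0
  = -2
Equation: y = -2

y = -2


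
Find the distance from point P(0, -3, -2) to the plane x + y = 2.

distance = |a·x₀ + b·y₀ + c·z₀ - d| / √(a² + b² + c²)
  = |1·0 + 1·(-3) + 0·(-2) - 2| / √(1² + 1² + 0²)
  = |0 - 3 + 0 - 2| / √(1 + 1 + 0)
  = |-5| / √2
  = 5 / 1.414
  ≈ 3.536

3.536


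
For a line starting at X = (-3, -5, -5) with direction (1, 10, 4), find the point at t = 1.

P(t) = X + t·d
  = (-3 + 1·1, -5 + 10·1, -5 + 4·1)
  = (-3 + 1, -5 + 10, -5 + 4)
  = (-2, 5, -1)

(-2, 5, -1)


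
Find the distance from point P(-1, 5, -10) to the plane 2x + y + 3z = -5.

distance = |a·x₀ + b·y₀ + c·z₀ - d| / √(a² + b² + c²)
  = |2·(-1) + 1·5 + 3·(-10) - (-5)| / √(2² + 1² + 3²)
  = |-2 + 5 - 30 + 5| / √(4 + 1 + 9)
  = |-22| / √14
  = 22 / 3.742
  ≈ 5.88

5.88


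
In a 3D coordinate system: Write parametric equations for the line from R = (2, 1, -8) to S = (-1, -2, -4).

Direction vector d = S - R = (-1 - 2, -2 - 1, -4 + 8) = (-3, -3, 4)
Parametric form r = R + t·d:
x = 2 - 3t, y = 1 - 3t, z = -8 + 4t

x = 2 - 3t, y = 1 - 3t, z = -8 + 4t


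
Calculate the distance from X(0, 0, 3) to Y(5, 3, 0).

d = √[(x₂-x₁)² + (y₂-y₁)² + (z₂-z₁)²]
  = √[5² + 3² + (-3)²]
  = √[25 + 9 + 9]
  = √43
  ≈ 6.557

6.557


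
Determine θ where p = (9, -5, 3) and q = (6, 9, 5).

p·q = 9·6 + (-5)·9 + 3·5 = 54 - 45 + 15 = 24
|p| = √(9² + (-5)² + 3²) = √115 ≈ 10.72
|q| = √(6² + 9² + 5²) = √142 ≈ 11.92
cos θ = (p·q)/(|p||q|) = 24/(10.72·11.92) ≈ 0.1878
θ = arccos(0.1878) ≈ 79.18°

79.18°


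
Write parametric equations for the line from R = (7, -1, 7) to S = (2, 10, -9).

Direction vector d = S - R = (2 - 7, 10 + 1, -9 - 7) = (-5, 11, -16)
Parametric form r = R + t·d:
x = 7 - 5t, y = -1 + 11t, z = 7 - 16t

x = 7 - 5t, y = -1 + 11t, z = 7 - 16t


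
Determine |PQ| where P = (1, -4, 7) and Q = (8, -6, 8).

d = √[(x₂-x₁)² + (y₂-y₁)² + (z₂-z₁)²]
  = √[7² + (-2)² + 1²]
  = √[49 + 4 + 1]
  = √54
  ≈ 7.348

7.348


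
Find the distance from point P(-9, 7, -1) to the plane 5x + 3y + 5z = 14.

distance = |a·x₀ + b·y₀ + c·z₀ - d| / √(a² + b² + c²)
  = |5·(-9) + 3·7 + 5·(-1) - 14| / √(5² + 3² + 5²)
  = |-45 + 21 - 5 - 14| / √(25 + 9 + 25)
  = |-43| / √59
  = 43 / 7.681
  ≈ 5.598

5.598


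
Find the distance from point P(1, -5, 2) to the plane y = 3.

distance = |a·x₀ + b·y₀ + c·z₀ - d| / √(a² + b² + c²)
  = |0·1 + 1·(-5) + 0·2 - 3| / √(0² + 1² + 0²)
  = |0 - 5 + 0 - 3| / √(0 + 1 + 0)
  = |-8| / √1
  = 8 / 1
  ≈ 8

8


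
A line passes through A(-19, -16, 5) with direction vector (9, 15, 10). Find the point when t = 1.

P(t) = A + t·d
  = (-19 + 9·1, -16 + 15·1, 5 + 10·1)
  = (-19 + 9, -16 + 15, 5 + 10)
  = (-10, -1, 15)

(-10, -1, 15)


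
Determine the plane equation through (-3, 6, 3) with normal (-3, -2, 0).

The plane through P with normal n = (a, b, c) satisfies n·(r - P) = 0,
i.e. ax + by + cz = a·x₀ + b·y₀ + c·z₀.
d = (-3)·(-3) + (-2)·6 + 0·3
  = 9 - 12 + 0
  = -3
Equation: -3x - 2y = -3

-3x - 2y = -3


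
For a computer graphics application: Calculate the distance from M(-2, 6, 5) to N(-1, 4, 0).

d = √[(x₂-x₁)² + (y₂-y₁)² + (z₂-z₁)²]
  = √[1² + (-2)² + (-5)²]
  = √[1 + 4 + 25]
  = √30
  ≈ 5.477

5.477


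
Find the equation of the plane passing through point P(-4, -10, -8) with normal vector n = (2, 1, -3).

The plane through P with normal n = (a, b, c) satisfies n·(r - P) = 0,
i.e. ax + by + cz = a·x₀ + b·y₀ + c·z₀.
d = 2·(-4) + 1·(-10) + (-3)·(-8)
  = -8 - 10 + 24
  = 6
Equation: 2x + y - 3z = 6

2x + y - 3z = 6


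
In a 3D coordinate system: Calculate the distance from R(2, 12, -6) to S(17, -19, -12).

d = √[(x₂-x₁)² + (y₂-y₁)² + (z₂-z₁)²]
  = √[15² + (-31)² + (-6)²]
  = √[225 + 961 + 36]
  = √1222
  ≈ 34.96

34.96


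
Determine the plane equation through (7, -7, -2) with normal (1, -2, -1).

The plane through P with normal n = (a, b, c) satisfies n·(r - P) = 0,
i.e. ax + by + cz = a·x₀ + b·y₀ + c·z₀.
d = 1·7 + (-2)·(-7) + (-1)·(-2)
  = 7 + 14 + 2
  = 23
Equation: x - 2y - z = 23

x - 2y - z = 23


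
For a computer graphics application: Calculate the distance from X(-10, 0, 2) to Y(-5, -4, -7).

d = √[(x₂-x₁)² + (y₂-y₁)² + (z₂-z₁)²]
  = √[5² + (-4)² + (-9)²]
  = √[25 + 16 + 81]
  = √122
  ≈ 11.05

11.05


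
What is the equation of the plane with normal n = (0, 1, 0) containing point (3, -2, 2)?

The plane through P with normal n = (a, b, c) satisfies n·(r - P) = 0,
i.e. ax + by + cz = a·x₀ + b·y₀ + c·z₀.
d = 0·3 + 1·(-2) + 0·2
  = 0 - 2 + 0
  = -2
Equation: y = -2

y = -2


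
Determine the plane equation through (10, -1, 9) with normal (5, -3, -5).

The plane through P with normal n = (a, b, c) satisfies n·(r - P) = 0,
i.e. ax + by + cz = a·x₀ + b·y₀ + c·z₀.
d = 5·10 + (-3)·(-1) + (-5)·9
  = 50 + 3 - 45
  = 8
Equation: 5x - 3y - 5z = 8

5x - 3y - 5z = 8


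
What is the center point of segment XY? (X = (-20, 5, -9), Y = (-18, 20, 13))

M = ((x₁+x₂)/2, (y₁+y₂)/2, (z₁+z₂)/2)
  = ((-20 - 18)/2, (5 + 20)/2, (-9 + 13)/2)
  = (-38/2, 25/2, 4/2)
  = (-19, 12.5, 2)

(-19, 12.5, 2)


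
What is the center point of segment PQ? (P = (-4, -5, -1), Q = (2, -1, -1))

M = ((x₁+x₂)/2, (y₁+y₂)/2, (z₁+z₂)/2)
  = ((-4 + 2)/2, (-5 - 1)/2, (-1 - 1)/2)
  = (-2/2, -6/2, -2/2)
  = (-1, -3, -1)

(-1, -3, -1)


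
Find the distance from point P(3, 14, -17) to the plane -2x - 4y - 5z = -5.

distance = |a·x₀ + b·y₀ + c·z₀ - d| / √(a² + b² + c²)
  = |(-2)·3 + (-4)·14 + (-5)·(-17) - (-5)| / √((-2)² + (-4)² + (-5)²)
  = |-6 - 56 + 85 + 5| / √(4 + 16 + 25)
  = |28| / √45
  = 28 / 6.708
  ≈ 4.174

4.174


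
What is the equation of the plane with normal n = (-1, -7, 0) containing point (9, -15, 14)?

The plane through P with normal n = (a, b, c) satisfies n·(r - P) = 0,
i.e. ax + by + cz = a·x₀ + b·y₀ + c·z₀.
d = (-1)·9 + (-7)·(-15) + 0·14
  = -9 + 105 + 0
  = 96
Equation: -x - 7y = 96

-x - 7y = 96


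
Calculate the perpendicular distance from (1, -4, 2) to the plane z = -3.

distance = |a·x₀ + b·y₀ + c·z₀ - d| / √(a² + b² + c²)
  = |0·1 + 0·(-4) + 1·2 - (-3)| / √(0² + 0² + 1²)
  = |0 + 0 + 2 + 3| / √(0 + 0 + 1)
  = |5| / √1
  = 5 / 1
  ≈ 5

5


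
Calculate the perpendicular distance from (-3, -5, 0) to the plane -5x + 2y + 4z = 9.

distance = |a·x₀ + b·y₀ + c·z₀ - d| / √(a² + b² + c²)
  = |(-5)·(-3) + 2·(-5) + 4·0 - 9| / √((-5)² + 2² + 4²)
  = |15 - 10 + 0 - 9| / √(25 + 4 + 16)
  = |-4| / √45
  = 4 / 6.708
  ≈ 0.5963

0.5963


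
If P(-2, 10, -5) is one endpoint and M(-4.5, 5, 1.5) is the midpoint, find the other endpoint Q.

Q = 2M - P
  = (2·(-4.5) - (-2), 2·5 - 10, 2·1.5 - (-5))
  = (-9 + 2, 10 - 10, 3 + 5)
  = (-7, 0, 8)

(-7, 0, 8)


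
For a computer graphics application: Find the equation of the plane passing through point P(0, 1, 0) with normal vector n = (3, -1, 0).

The plane through P with normal n = (a, b, c) satisfies n·(r - P) = 0,
i.e. ax + by + cz = a·x₀ + b·y₀ + c·z₀.
d = 3·0 + (-1)·1 + 0·0
  = 0 - 1 + 0
  = -1
Equation: 3x - y = -1

3x - y = -1


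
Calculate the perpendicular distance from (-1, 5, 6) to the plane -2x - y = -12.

distance = |a·x₀ + b·y₀ + c·z₀ - d| / √(a² + b² + c²)
  = |(-2)·(-1) + (-1)·5 + 0·6 - (-12)| / √((-2)² + (-1)² + 0²)
  = |2 - 5 + 0 + 12| / √(4 + 1 + 0)
  = |9| / √5
  = 9 / 2.236
  ≈ 4.025

4.025


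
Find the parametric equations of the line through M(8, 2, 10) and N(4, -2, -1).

Direction vector d = N - M = (4 - 8, -2 - 2, -1 - 10) = (-4, -4, -11)
Parametric form r = M + t·d:
x = 8 - 4t, y = 2 - 4t, z = 10 - 11t

x = 8 - 4t, y = 2 - 4t, z = 10 - 11t


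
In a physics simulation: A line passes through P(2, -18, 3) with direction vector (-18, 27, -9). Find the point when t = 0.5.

P(t) = P + t·d
  = (2 + (-18)·0.5, -18 + 27·0.5, 3 + (-9)·0.5)
  = (2 - 9, -18 + 13.5, 3 - 4.5)
  = (-7, -4.5, -1.5)

(-7, -4.5, -1.5)


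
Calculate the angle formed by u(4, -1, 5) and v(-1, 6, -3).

u·v = 4·(-1) + (-1)·6 + 5·(-3) = -4 - 6 - 15 = -25
|u| = √(4² + (-1)² + 5²) = √42 ≈ 6.481
|v| = √((-1)² + 6² + (-3)²) = √46 ≈ 6.782
cos θ = (u·v)/(|u||v|) = -25/(6.481·6.782) ≈ -0.5688
θ = arccos(-0.5688) ≈ 124.7°

124.7°


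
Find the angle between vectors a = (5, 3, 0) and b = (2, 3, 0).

a·b = 5·2 + 3·3 + 0·0 = 10 + 9 + 0 = 19
|a| = √(5² + 3² + 0²) = √34 ≈ 5.831
|b| = √(2² + 3² + 0²) = √13 ≈ 3.606
cos θ = (a·b)/(|a||b|) = 19/(5.831·3.606) ≈ 0.9037
θ = arccos(0.9037) ≈ 25.35°

25.35°


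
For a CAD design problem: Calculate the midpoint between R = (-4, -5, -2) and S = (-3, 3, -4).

M = ((x₁+x₂)/2, (y₁+y₂)/2, (z₁+z₂)/2)
  = ((-4 - 3)/2, (-5 + 3)/2, (-2 - 4)/2)
  = (-7/2, -2/2, -6/2)
  = (-3.5, -1, -3)

(-3.5, -1, -3)


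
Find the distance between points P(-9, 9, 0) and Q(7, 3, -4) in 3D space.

d = √[(x₂-x₁)² + (y₂-y₁)² + (z₂-z₁)²]
  = √[16² + (-6)² + (-4)²]
  = √[256 + 36 + 16]
  = √308
  ≈ 17.55

17.55


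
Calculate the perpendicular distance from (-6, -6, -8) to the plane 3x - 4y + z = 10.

distance = |a·x₀ + b·y₀ + c·z₀ - d| / √(a² + b² + c²)
  = |3·(-6) + (-4)·(-6) + 1·(-8) - 10| / √(3² + (-4)² + 1²)
  = |-18 + 24 - 8 - 10| / √(9 + 16 + 1)
  = |-12| / √26
  = 12 / 5.099
  ≈ 2.353

2.353


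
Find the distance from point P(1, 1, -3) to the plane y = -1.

distance = |a·x₀ + b·y₀ + c·z₀ - d| / √(a² + b² + c²)
  = |0·1 + 1·1 + 0·(-3) - (-1)| / √(0² + 1² + 0²)
  = |0 + 1 + 0 + 1| / √(0 + 1 + 0)
  = |2| / √1
  = 2 / 1
  ≈ 2

2


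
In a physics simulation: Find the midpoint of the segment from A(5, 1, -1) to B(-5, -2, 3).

M = ((x₁+x₂)/2, (y₁+y₂)/2, (z₁+z₂)/2)
  = ((5 - 5)/2, (1 - 2)/2, (-1 + 3)/2)
  = (0/2, -1/2, 2/2)
  = (0, -0.5, 1)

(0, -0.5, 1)


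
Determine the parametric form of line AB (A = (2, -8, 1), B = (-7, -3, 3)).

Direction vector d = B - A = (-7 - 2, -3 + 8, 3 - 1) = (-9, 5, 2)
Parametric form r = A + t·d:
x = 2 - 9t, y = -8 + 5t, z = 1 + 2t

x = 2 - 9t, y = -8 + 5t, z = 1 + 2t


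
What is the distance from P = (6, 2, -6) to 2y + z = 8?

distance = |a·x₀ + b·y₀ + c·z₀ - d| / √(a² + b² + c²)
  = |0·6 + 2·2 + 1·(-6) - 8| / √(0² + 2² + 1²)
  = |0 + 4 - 6 - 8| / √(0 + 4 + 1)
  = |-10| / √5
  = 10 / 2.236
  ≈ 4.472

4.472


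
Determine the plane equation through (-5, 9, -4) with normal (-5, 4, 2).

The plane through P with normal n = (a, b, c) satisfies n·(r - P) = 0,
i.e. ax + by + cz = a·x₀ + b·y₀ + c·z₀.
d = (-5)·(-5) + 4·9 + 2·(-4)
  = 25 + 36 - 8
  = 53
Equation: -5x + 4y + 2z = 53

-5x + 4y + 2z = 53


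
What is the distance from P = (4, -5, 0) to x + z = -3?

distance = |a·x₀ + b·y₀ + c·z₀ - d| / √(a² + b² + c²)
  = |1·4 + 0·(-5) + 1·0 - (-3)| / √(1² + 0² + 1²)
  = |4 + 0 + 0 + 3| / √(1 + 0 + 1)
  = |7| / √2
  = 7 / 1.414
  ≈ 4.95

4.95


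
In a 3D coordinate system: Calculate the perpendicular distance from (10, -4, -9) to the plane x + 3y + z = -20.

distance = |a·x₀ + b·y₀ + c·z₀ - d| / √(a² + b² + c²)
  = |1·10 + 3·(-4) + 1·(-9) - (-20)| / √(1² + 3² + 1²)
  = |10 - 12 - 9 + 20| / √(1 + 9 + 1)
  = |9| / √11
  = 9 / 3.317
  ≈ 2.714

2.714


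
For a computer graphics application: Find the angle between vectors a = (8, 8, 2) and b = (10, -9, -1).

a·b = 8·10 + 8·(-9) + 2·(-1) = 80 - 72 - 2 = 6
|a| = √(8² + 8² + 2²) = √132 ≈ 11.49
|b| = √(10² + (-9)² + (-1)²) = √182 ≈ 13.49
cos θ = (a·b)/(|a||b|) = 6/(11.49·13.49) ≈ 0.03871
θ = arccos(0.03871) ≈ 87.78°

87.78°


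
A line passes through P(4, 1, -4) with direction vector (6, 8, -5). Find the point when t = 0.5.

P(t) = P + t·d
  = (4 + 6·0.5, 1 + 8·0.5, -4 + (-5)·0.5)
  = (4 + 3, 1 + 4, -4 - 2.5)
  = (7, 5, -6.5)

(7, 5, -6.5)


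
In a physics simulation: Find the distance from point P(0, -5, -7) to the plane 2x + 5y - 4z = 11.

distance = |a·x₀ + b·y₀ + c·z₀ - d| / √(a² + b² + c²)
  = |2·0 + 5·(-5) + (-4)·(-7) - 11| / √(2² + 5² + (-4)²)
  = |0 - 25 + 28 - 11| / √(4 + 25 + 16)
  = |-8| / √45
  = 8 / 6.708
  ≈ 1.193

1.193


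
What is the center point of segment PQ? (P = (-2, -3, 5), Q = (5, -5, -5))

M = ((x₁+x₂)/2, (y₁+y₂)/2, (z₁+z₂)/2)
  = ((-2 + 5)/2, (-3 - 5)/2, (5 - 5)/2)
  = (3/2, -8/2, 0/2)
  = (1.5, -4, 0)

(1.5, -4, 0)


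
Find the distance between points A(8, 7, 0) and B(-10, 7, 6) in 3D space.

d = √[(x₂-x₁)² + (y₂-y₁)² + (z₂-z₁)²]
  = √[(-18)² + 0² + 6²]
  = √[324 + 0 + 36]
  = √360
  ≈ 18.97

18.97


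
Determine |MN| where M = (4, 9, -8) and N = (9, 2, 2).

d = √[(x₂-x₁)² + (y₂-y₁)² + (z₂-z₁)²]
  = √[5² + (-7)² + 10²]
  = √[25 + 49 + 100]
  = √174
  ≈ 13.19

13.19


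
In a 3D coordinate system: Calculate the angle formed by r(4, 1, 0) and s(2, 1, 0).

r·s = 4·2 + 1·1 + 0·0 = 8 + 1 + 0 = 9
|r| = √(4² + 1² + 0²) = √17 ≈ 4.123
|s| = √(2² + 1² + 0²) = √5 ≈ 2.236
cos θ = (r·s)/(|r||s|) = 9/(4.123·2.236) ≈ 0.9762
θ = arccos(0.9762) ≈ 12.53°

12.53°


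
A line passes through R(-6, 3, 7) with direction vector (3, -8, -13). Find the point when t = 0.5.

P(t) = R + t·d
  = (-6 + 3·0.5, 3 + (-8)·0.5, 7 + (-13)·0.5)
  = (-6 + 1.5, 3 - 4, 7 - 6.5)
  = (-4.5, -1, 0.5)

(-4.5, -1, 0.5)


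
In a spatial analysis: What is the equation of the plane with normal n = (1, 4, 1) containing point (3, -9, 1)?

The plane through P with normal n = (a, b, c) satisfies n·(r - P) = 0,
i.e. ax + by + cz = a·x₀ + b·y₀ + c·z₀.
d = 1·3 + 4·(-9) + 1·1
  = 3 - 36 + 1
  = -32
Equation: x + 4y + z = -32

x + 4y + z = -32


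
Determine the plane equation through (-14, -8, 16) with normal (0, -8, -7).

The plane through P with normal n = (a, b, c) satisfies n·(r - P) = 0,
i.e. ax + by + cz = a·x₀ + b·y₀ + c·z₀.
d = 0·(-14) + (-8)·(-8) + (-7)·16
  = 0 + 64 - 112
  = -48
Equation: -8y - 7z = -48

-8y - 7z = -48


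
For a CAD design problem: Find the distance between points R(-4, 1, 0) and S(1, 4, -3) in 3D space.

d = √[(x₂-x₁)² + (y₂-y₁)² + (z₂-z₁)²]
  = √[5² + 3² + (-3)²]
  = √[25 + 9 + 9]
  = √43
  ≈ 6.557

6.557


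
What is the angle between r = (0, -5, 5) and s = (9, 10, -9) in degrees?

r·s = 0·9 + (-5)·10 + 5·(-9) = 0 - 50 - 45 = -95
|r| = √(0² + (-5)² + 5²) = √50 ≈ 7.071
|s| = √(9² + 10² + (-9)²) = √262 ≈ 16.19
cos θ = (r·s)/(|r||s|) = -95/(7.071·16.19) ≈ -0.83
θ = arccos(-0.83) ≈ 146.1°

146.1°


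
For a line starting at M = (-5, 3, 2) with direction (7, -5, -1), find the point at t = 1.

P(t) = M + t·d
  = (-5 + 7·1, 3 + (-5)·1, 2 + (-1)·1)
  = (-5 + 7, 3 - 5, 2 - 1)
  = (2, -2, 1)

(2, -2, 1)


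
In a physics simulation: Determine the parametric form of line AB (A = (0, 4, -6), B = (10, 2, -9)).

Direction vector d = B - A = (10 + 0, 2 - 4, -9 + 6) = (10, -2, -3)
Parametric form r = A + t·d:
x = 0 + 10t, y = 4 - 2t, z = -6 - 3t

x = 0 + 10t, y = 4 - 2t, z = -6 - 3t


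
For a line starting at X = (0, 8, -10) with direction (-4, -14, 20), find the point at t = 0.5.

P(t) = X + t·d
  = (0 + (-4)·0.5, 8 + (-14)·0.5, -10 + 20·0.5)
  = (0 - 2, 8 - 7, -10 + 10)
  = (-2, 1, 0)

(-2, 1, 0)


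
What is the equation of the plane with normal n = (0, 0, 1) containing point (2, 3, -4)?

The plane through P with normal n = (a, b, c) satisfies n·(r - P) = 0,
i.e. ax + by + cz = a·x₀ + b·y₀ + c·z₀.
d = 0·2 + 0·3 + 1·(-4)
  = 0 + 0 - 4
  = -4
Equation: z = -4

z = -4


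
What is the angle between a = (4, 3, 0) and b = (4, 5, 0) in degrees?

a·b = 4·4 + 3·5 + 0·0 = 16 + 15 + 0 = 31
|a| = √(4² + 3² + 0²) = √25 ≈ 5
|b| = √(4² + 5² + 0²) = √41 ≈ 6.403
cos θ = (a·b)/(|a||b|) = 31/(5·6.403) ≈ 0.9683
θ = arccos(0.9683) ≈ 14.47°

14.47°


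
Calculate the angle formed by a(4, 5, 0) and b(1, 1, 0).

a·b = 4·1 + 5·1 + 0·0 = 4 + 5 + 0 = 9
|a| = √(4² + 5² + 0²) = √41 ≈ 6.403
|b| = √(1² + 1² + 0²) = √2 ≈ 1.414
cos θ = (a·b)/(|a||b|) = 9/(6.403·1.414) ≈ 0.9939
θ = arccos(0.9939) ≈ 6.34°

6.34°


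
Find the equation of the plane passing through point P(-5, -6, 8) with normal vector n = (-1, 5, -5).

The plane through P with normal n = (a, b, c) satisfies n·(r - P) = 0,
i.e. ax + by + cz = a·x₀ + b·y₀ + c·z₀.
d = (-1)·(-5) + 5·(-6) + (-5)·8
  = 5 - 30 - 40
  = -65
Equation: -x + 5y - 5z = -65

-x + 5y - 5z = -65


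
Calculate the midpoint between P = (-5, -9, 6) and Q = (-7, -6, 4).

M = ((x₁+x₂)/2, (y₁+y₂)/2, (z₁+z₂)/2)
  = ((-5 - 7)/2, (-9 - 6)/2, (6 + 4)/2)
  = (-12/2, -15/2, 10/2)
  = (-6, -7.5, 5)

(-6, -7.5, 5)


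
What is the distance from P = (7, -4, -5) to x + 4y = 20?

distance = |a·x₀ + b·y₀ + c·z₀ - d| / √(a² + b² + c²)
  = |1·7 + 4·(-4) + 0·(-5) - 20| / √(1² + 4² + 0²)
  = |7 - 16 + 0 - 20| / √(1 + 16 + 0)
  = |-29| / √17
  = 29 / 4.123
  ≈ 7.034

7.034


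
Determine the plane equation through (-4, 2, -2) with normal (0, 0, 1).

The plane through P with normal n = (a, b, c) satisfies n·(r - P) = 0,
i.e. ax + by + cz = a·x₀ + b·y₀ + c·z₀.
d = 0·(-4) + 0·2 + 1·(-2)
  = 0 + 0 - 2
  = -2
Equation: z = -2

z = -2


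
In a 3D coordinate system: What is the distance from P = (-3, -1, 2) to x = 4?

distance = |a·x₀ + b·y₀ + c·z₀ - d| / √(a² + b² + c²)
  = |1·(-3) + 0·(-1) + 0·2 - 4| / √(1² + 0² + 0²)
  = |-3 + 0 + 0 - 4| / √(1 + 0 + 0)
  = |-7| / √1
  = 7 / 1
  ≈ 7

7


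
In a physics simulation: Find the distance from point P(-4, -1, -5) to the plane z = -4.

distance = |a·x₀ + b·y₀ + c·z₀ - d| / √(a² + b² + c²)
  = |0·(-4) + 0·(-1) + 1·(-5) - (-4)| / √(0² + 0² + 1²)
  = |0 + 0 - 5 + 4| / √(0 + 0 + 1)
  = |-1| / √1
  = 1 / 1
  ≈ 1

1


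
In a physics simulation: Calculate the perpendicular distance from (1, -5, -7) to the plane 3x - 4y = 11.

distance = |a·x₀ + b·y₀ + c·z₀ - d| / √(a² + b² + c²)
  = |3·1 + (-4)·(-5) + 0·(-7) - 11| / √(3² + (-4)² + 0²)
  = |3 + 20 + 0 - 11| / √(9 + 16 + 0)
  = |12| / √25
  = 12 / 5
  ≈ 2.4

2.4


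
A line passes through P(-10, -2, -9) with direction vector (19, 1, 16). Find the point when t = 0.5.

P(t) = P + t·d
  = (-10 + 19·0.5, -2 + 1·0.5, -9 + 16·0.5)
  = (-10 + 9.5, -2 + 0.5, -9 + 8)
  = (-0.5, -1.5, -1)

(-0.5, -1.5, -1)


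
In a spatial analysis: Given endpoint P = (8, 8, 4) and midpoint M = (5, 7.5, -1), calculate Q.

Q = 2M - P
  = (2·5 - 8, 2·7.5 - 8, 2·(-1) - 4)
  = (10 - 8, 15 - 8, -2 - 4)
  = (2, 7, -6)

(2, 7, -6)


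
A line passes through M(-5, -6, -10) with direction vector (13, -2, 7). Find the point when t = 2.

P(t) = M + t·d
  = (-5 + 13·2, -6 + (-2)·2, -10 + 7·2)
  = (-5 + 26, -6 - 4, -10 + 14)
  = (21, -10, 4)

(21, -10, 4)


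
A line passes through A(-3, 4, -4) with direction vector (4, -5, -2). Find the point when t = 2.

P(t) = A + t·d
  = (-3 + 4·2, 4 + (-5)·2, -4 + (-2)·2)
  = (-3 + 8, 4 - 10, -4 - 4)
  = (5, -6, -8)

(5, -6, -8)


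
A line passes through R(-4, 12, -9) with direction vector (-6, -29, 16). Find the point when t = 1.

P(t) = R + t·d
  = (-4 + (-6)·1, 12 + (-29)·1, -9 + 16·1)
  = (-4 - 6, 12 - 29, -9 + 16)
  = (-10, -17, 7)

(-10, -17, 7)


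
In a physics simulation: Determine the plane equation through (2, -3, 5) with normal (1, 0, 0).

The plane through P with normal n = (a, b, c) satisfies n·(r - P) = 0,
i.e. ax + by + cz = a·x₀ + b·y₀ + c·z₀.
d = 1·2 + 0·(-3) + 0·5
  = 2 + 0 + 0
  = 2
Equation: x = 2

x = 2


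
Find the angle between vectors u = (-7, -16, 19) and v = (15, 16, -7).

u·v = (-7)·15 + (-16)·16 + 19·(-7) = -105 - 256 - 133 = -494
|u| = √((-7)² + (-16)² + 19²) = √666 ≈ 25.81
|v| = √(15² + 16² + (-7)²) = √530 ≈ 23.02
cos θ = (u·v)/(|u||v|) = -494/(25.81·23.02) ≈ -0.8315
θ = arccos(-0.8315) ≈ 146.3°

146.3°


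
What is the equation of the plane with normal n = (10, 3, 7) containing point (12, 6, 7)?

The plane through P with normal n = (a, b, c) satisfies n·(r - P) = 0,
i.e. ax + by + cz = a·x₀ + b·y₀ + c·z₀.
d = 10·12 + 3·6 + 7·7
  = 120 + 18 + 49
  = 187
Equation: 10x + 3y + 7z = 187

10x + 3y + 7z = 187


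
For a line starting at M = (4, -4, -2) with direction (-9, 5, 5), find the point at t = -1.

P(t) = M + t·d
  = (4 + (-9)·(-1), -4 + 5·(-1), -2 + 5·(-1))
  = (4 + 9, -4 - 5, -2 - 5)
  = (13, -9, -7)

(13, -9, -7)


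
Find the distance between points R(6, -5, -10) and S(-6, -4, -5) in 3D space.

d = √[(x₂-x₁)² + (y₂-y₁)² + (z₂-z₁)²]
  = √[(-12)² + 1² + 5²]
  = √[144 + 1 + 25]
  = √170
  ≈ 13.04

13.04


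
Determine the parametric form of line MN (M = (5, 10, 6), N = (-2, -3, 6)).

Direction vector d = N - M = (-2 - 5, -3 - 10, 6 - 6) = (-7, -13, 0)
Parametric form r = M + t·d:
x = 5 - 7t, y = 10 - 13t, z = 6

x = 5 - 7t, y = 10 - 13t, z = 6


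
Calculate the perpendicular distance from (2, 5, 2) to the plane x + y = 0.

distance = |a·x₀ + b·y₀ + c·z₀ - d| / √(a² + b² + c²)
  = |1·2 + 1·5 + 0·2 - 0| / √(1² + 1² + 0²)
  = |2 + 5 + 0 + 0| / √(1 + 1 + 0)
  = |7| / √2
  = 7 / 1.414
  ≈ 4.95

4.95


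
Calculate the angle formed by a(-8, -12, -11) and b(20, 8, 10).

a·b = (-8)·20 + (-12)·8 + (-11)·10 = -160 - 96 - 110 = -366
|a| = √((-8)² + (-12)² + (-11)²) = √329 ≈ 18.14
|b| = √(20² + 8² + 10²) = √564 ≈ 23.75
cos θ = (a·b)/(|a||b|) = -366/(18.14·23.75) ≈ -0.8497
θ = arccos(-0.8497) ≈ 148.2°

148.2°


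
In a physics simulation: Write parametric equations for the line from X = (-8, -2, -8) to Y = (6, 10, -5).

Direction vector d = Y - X = (6 + 8, 10 + 2, -5 + 8) = (14, 12, 3)
Parametric form r = X + t·d:
x = -8 + 14t, y = -2 + 12t, z = -8 + 3t

x = -8 + 14t, y = -2 + 12t, z = -8 + 3t


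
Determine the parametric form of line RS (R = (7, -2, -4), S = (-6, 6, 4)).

Direction vector d = S - R = (-6 - 7, 6 + 2, 4 + 4) = (-13, 8, 8)
Parametric form r = R + t·d:
x = 7 - 13t, y = -2 + 8t, z = -4 + 8t

x = 7 - 13t, y = -2 + 8t, z = -4 + 8t


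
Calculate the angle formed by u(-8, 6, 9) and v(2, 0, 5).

u·v = (-8)·2 + 6·0 + 9·5 = -16 + 0 + 45 = 29
|u| = √((-8)² + 6² + 9²) = √181 ≈ 13.45
|v| = √(2² + 0² + 5²) = √29 ≈ 5.385
cos θ = (u·v)/(|u||v|) = 29/(13.45·5.385) ≈ 0.4003
θ = arccos(0.4003) ≈ 66.4°

66.4°


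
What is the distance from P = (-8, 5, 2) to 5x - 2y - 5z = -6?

distance = |a·x₀ + b·y₀ + c·z₀ - d| / √(a² + b² + c²)
  = |5·(-8) + (-2)·5 + (-5)·2 - (-6)| / √(5² + (-2)² + (-5)²)
  = |-40 - 10 - 10 + 6| / √(25 + 4 + 25)
  = |-54| / √54
  = 54 / 7.348
  ≈ 7.348

7.348


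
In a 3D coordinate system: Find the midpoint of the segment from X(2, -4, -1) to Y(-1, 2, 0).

M = ((x₁+x₂)/2, (y₁+y₂)/2, (z₁+z₂)/2)
  = ((2 - 1)/2, (-4 + 2)/2, (-1 + 0)/2)
  = (1/2, -2/2, -1/2)
  = (0.5, -1, -0.5)

(0.5, -1, -0.5)


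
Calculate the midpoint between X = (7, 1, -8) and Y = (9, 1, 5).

M = ((x₁+x₂)/2, (y₁+y₂)/2, (z₁+z₂)/2)
  = ((7 + 9)/2, (1 + 1)/2, (-8 + 5)/2)
  = (16/2, 2/2, -3/2)
  = (8, 1, -1.5)

(8, 1, -1.5)


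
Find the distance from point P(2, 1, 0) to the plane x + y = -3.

distance = |a·x₀ + b·y₀ + c·z₀ - d| / √(a² + b² + c²)
  = |1·2 + 1·1 + 0·0 - (-3)| / √(1² + 1² + 0²)
  = |2 + 1 + 0 + 3| / √(1 + 1 + 0)
  = |6| / √2
  = 6 / 1.414
  ≈ 4.243

4.243


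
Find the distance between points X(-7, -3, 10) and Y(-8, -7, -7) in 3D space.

d = √[(x₂-x₁)² + (y₂-y₁)² + (z₂-z₁)²]
  = √[(-1)² + (-4)² + (-17)²]
  = √[1 + 16 + 289]
  = √306
  ≈ 17.49

17.49


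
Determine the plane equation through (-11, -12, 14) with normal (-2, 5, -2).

The plane through P with normal n = (a, b, c) satisfies n·(r - P) = 0,
i.e. ax + by + cz = a·x₀ + b·y₀ + c·z₀.
d = (-2)·(-11) + 5·(-12) + (-2)·14
  = 22 - 60 - 28
  = -66
Equation: -2x + 5y - 2z = -66

-2x + 5y - 2z = -66


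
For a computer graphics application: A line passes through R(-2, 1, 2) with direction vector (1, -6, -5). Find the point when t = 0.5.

P(t) = R + t·d
  = (-2 + 1·0.5, 1 + (-6)·0.5, 2 + (-5)·0.5)
  = (-2 + 0.5, 1 - 3, 2 - 2.5)
  = (-1.5, -2, -0.5)

(-1.5, -2, -0.5)


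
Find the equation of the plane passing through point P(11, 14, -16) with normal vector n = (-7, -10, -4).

The plane through P with normal n = (a, b, c) satisfies n·(r - P) = 0,
i.e. ax + by + cz = a·x₀ + b·y₀ + c·z₀.
d = (-7)·11 + (-10)·14 + (-4)·(-16)
  = -77 - 140 + 64
  = -153
Equation: -7x - 10y - 4z = -153

-7x - 10y - 4z = -153


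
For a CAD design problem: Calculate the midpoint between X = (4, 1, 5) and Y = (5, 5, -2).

M = ((x₁+x₂)/2, (y₁+y₂)/2, (z₁+z₂)/2)
  = ((4 + 5)/2, (1 + 5)/2, (5 - 2)/2)
  = (9/2, 6/2, 3/2)
  = (4.5, 3, 1.5)

(4.5, 3, 1.5)


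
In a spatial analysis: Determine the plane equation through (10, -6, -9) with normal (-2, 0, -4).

The plane through P with normal n = (a, b, c) satisfies n·(r - P) = 0,
i.e. ax + by + cz = a·x₀ + b·y₀ + c·z₀.
d = (-2)·10 + 0·(-6) + (-4)·(-9)
  = -20 + 0 + 36
  = 16
Equation: -2x - 4z = 16

-2x - 4z = 16


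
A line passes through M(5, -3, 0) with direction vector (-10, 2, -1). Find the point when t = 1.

P(t) = M + t·d
  = (5 + (-10)·1, -3 + 2·1, 0 + (-1)·1)
  = (5 - 10, -3 + 2, 0 - 1)
  = (-5, -1, -1)

(-5, -1, -1)


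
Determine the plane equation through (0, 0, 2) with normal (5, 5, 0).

The plane through P with normal n = (a, b, c) satisfies n·(r - P) = 0,
i.e. ax + by + cz = a·x₀ + b·y₀ + c·z₀.
d = 5·0 + 5·0 + 0·2
  = 0 + 0 + 0
  = 0
Equation: 5x + 5y = 0

5x + 5y = 0


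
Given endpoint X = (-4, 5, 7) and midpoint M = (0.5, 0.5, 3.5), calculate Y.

Y = 2M - X
  = (2·0.5 - (-4), 2·0.5 - 5, 2·3.5 - 7)
  = (1 + 4, 1 - 5, 7 - 7)
  = (5, -4, 0)

(5, -4, 0)


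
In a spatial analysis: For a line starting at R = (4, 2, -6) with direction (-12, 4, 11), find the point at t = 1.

P(t) = R + t·d
  = (4 + (-12)·1, 2 + 4·1, -6 + 11·1)
  = (4 - 12, 2 + 4, -6 + 11)
  = (-8, 6, 5)

(-8, 6, 5)


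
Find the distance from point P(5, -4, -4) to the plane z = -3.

distance = |a·x₀ + b·y₀ + c·z₀ - d| / √(a² + b² + c²)
  = |0·5 + 0·(-4) + 1·(-4) - (-3)| / √(0² + 0² + 1²)
  = |0 + 0 - 4 + 3| / √(0 + 0 + 1)
  = |-1| / √1
  = 1 / 1
  ≈ 1

1


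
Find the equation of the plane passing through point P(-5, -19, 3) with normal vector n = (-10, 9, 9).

The plane through P with normal n = (a, b, c) satisfies n·(r - P) = 0,
i.e. ax + by + cz = a·x₀ + b·y₀ + c·z₀.
d = (-10)·(-5) + 9·(-19) + 9·3
  = 50 - 171 + 27
  = -94
Equation: -10x + 9y + 9z = -94

-10x + 9y + 9z = -94


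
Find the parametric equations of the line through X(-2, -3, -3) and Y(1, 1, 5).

Direction vector d = Y - X = (1 + 2, 1 + 3, 5 + 3) = (3, 4, 8)
Parametric form r = X + t·d:
x = -2 + 3t, y = -3 + 4t, z = -3 + 8t

x = -2 + 3t, y = -3 + 4t, z = -3 + 8t


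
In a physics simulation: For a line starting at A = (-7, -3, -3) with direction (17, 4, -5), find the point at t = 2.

P(t) = A + t·d
  = (-7 + 17·2, -3 + 4·2, -3 + (-5)·2)
  = (-7 + 34, -3 + 8, -3 - 10)
  = (27, 5, -13)

(27, 5, -13)


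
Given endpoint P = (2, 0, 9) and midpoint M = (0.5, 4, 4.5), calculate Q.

Q = 2M - P
  = (2·0.5 - 2, 2·4 - 0, 2·4.5 - 9)
  = (1 - 2, 8 + 0, 9 - 9)
  = (-1, 8, 0)

(-1, 8, 0)


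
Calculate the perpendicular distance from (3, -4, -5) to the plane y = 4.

distance = |a·x₀ + b·y₀ + c·z₀ - d| / √(a² + b² + c²)
  = |0·3 + 1·(-4) + 0·(-5) - 4| / √(0² + 1² + 0²)
  = |0 - 4 + 0 - 4| / √(0 + 1 + 0)
  = |-8| / √1
  = 8 / 1
  ≈ 8

8


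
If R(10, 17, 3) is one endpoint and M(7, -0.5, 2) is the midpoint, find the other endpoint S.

S = 2M - R
  = (2·7 - 10, 2·(-0.5) - 17, 2·2 - 3)
  = (14 - 10, -1 - 17, 4 - 3)
  = (4, -18, 1)

(4, -18, 1)


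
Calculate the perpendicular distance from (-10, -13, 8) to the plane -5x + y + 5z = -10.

distance = |a·x₀ + b·y₀ + c·z₀ - d| / √(a² + b² + c²)
  = |(-5)·(-10) + 1·(-13) + 5·8 - (-10)| / √((-5)² + 1² + 5²)
  = |50 - 13 + 40 + 10| / √(25 + 1 + 25)
  = |87| / √51
  = 87 / 7.141
  ≈ 12.18

12.18


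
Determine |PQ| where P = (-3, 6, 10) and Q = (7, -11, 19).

d = √[(x₂-x₁)² + (y₂-y₁)² + (z₂-z₁)²]
  = √[10² + (-17)² + 9²]
  = √[100 + 289 + 81]
  = √470
  ≈ 21.68

21.68


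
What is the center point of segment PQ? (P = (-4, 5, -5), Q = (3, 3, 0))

M = ((x₁+x₂)/2, (y₁+y₂)/2, (z₁+z₂)/2)
  = ((-4 + 3)/2, (5 + 3)/2, (-5 + 0)/2)
  = (-1/2, 8/2, -5/2)
  = (-0.5, 4, -2.5)

(-0.5, 4, -2.5)


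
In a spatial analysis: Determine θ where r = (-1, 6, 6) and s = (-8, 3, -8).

r·s = (-1)·(-8) + 6·3 + 6·(-8) = 8 + 18 - 48 = -22
|r| = √((-1)² + 6² + 6²) = √73 ≈ 8.544
|s| = √((-8)² + 3² + (-8)²) = √137 ≈ 11.7
cos θ = (r·s)/(|r||s|) = -22/(8.544·11.7) ≈ -0.22
θ = arccos(-0.22) ≈ 102.7°

102.7°


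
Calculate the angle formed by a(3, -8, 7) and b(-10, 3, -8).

a·b = 3·(-10) + (-8)·3 + 7·(-8) = -30 - 24 - 56 = -110
|a| = √(3² + (-8)² + 7²) = √122 ≈ 11.05
|b| = √((-10)² + 3² + (-8)²) = √173 ≈ 13.15
cos θ = (a·b)/(|a||b|) = -110/(11.05·13.15) ≈ -0.7572
θ = arccos(-0.7572) ≈ 139.2°

139.2°


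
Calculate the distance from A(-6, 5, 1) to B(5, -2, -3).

d = √[(x₂-x₁)² + (y₂-y₁)² + (z₂-z₁)²]
  = √[11² + (-7)² + (-4)²]
  = √[121 + 49 + 16]
  = √186
  ≈ 13.64

13.64


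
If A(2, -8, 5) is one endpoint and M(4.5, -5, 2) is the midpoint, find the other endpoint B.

B = 2M - A
  = (2·4.5 - 2, 2·(-5) - (-8), 2·2 - 5)
  = (9 - 2, -10 + 8, 4 - 5)
  = (7, -2, -1)

(7, -2, -1)


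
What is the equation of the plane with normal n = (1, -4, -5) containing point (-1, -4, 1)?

The plane through P with normal n = (a, b, c) satisfies n·(r - P) = 0,
i.e. ax + by + cz = a·x₀ + b·y₀ + c·z₀.
d = 1·(-1) + (-4)·(-4) + (-5)·1
  = -1 + 16 - 5
  = 10
Equation: x - 4y - 5z = 10

x - 4y - 5z = 10


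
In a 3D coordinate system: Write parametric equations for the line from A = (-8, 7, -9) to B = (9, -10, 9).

Direction vector d = B - A = (9 + 8, -10 - 7, 9 + 9) = (17, -17, 18)
Parametric form r = A + t·d:
x = -8 + 17t, y = 7 - 17t, z = -9 + 18t

x = -8 + 17t, y = 7 - 17t, z = -9 + 18t


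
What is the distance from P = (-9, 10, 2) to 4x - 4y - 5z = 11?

distance = |a·x₀ + b·y₀ + c·z₀ - d| / √(a² + b² + c²)
  = |4·(-9) + (-4)·10 + (-5)·2 - 11| / √(4² + (-4)² + (-5)²)
  = |-36 - 40 - 10 - 11| / √(16 + 16 + 25)
  = |-97| / √57
  = 97 / 7.55
  ≈ 12.85

12.85


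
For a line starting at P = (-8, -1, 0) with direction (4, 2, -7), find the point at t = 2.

P(t) = P + t·d
  = (-8 + 4·2, -1 + 2·2, 0 + (-7)·2)
  = (-8 + 8, -1 + 4, 0 - 14)
  = (0, 3, -14)

(0, 3, -14)


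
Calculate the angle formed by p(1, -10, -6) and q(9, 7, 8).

p·q = 1·9 + (-10)·7 + (-6)·8 = 9 - 70 - 48 = -109
|p| = √(1² + (-10)² + (-6)²) = √137 ≈ 11.7
|q| = √(9² + 7² + 8²) = √194 ≈ 13.93
cos θ = (p·q)/(|p||q|) = -109/(11.7·13.93) ≈ -0.6686
θ = arccos(-0.6686) ≈ 132°

132°


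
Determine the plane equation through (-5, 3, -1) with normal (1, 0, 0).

The plane through P with normal n = (a, b, c) satisfies n·(r - P) = 0,
i.e. ax + by + cz = a·x₀ + b·y₀ + c·z₀.
d = 1·(-5) + 0·3 + 0·(-1)
  = -5 + 0 + 0
  = -5
Equation: x = -5

x = -5


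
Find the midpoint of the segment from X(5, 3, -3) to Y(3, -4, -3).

M = ((x₁+x₂)/2, (y₁+y₂)/2, (z₁+z₂)/2)
  = ((5 + 3)/2, (3 - 4)/2, (-3 - 3)/2)
  = (8/2, -1/2, -6/2)
  = (4, -0.5, -3)

(4, -0.5, -3)


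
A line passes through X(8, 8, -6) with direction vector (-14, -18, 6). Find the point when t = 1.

P(t) = X + t·d
  = (8 + (-14)·1, 8 + (-18)·1, -6 + 6·1)
  = (8 - 14, 8 - 18, -6 + 6)
  = (-6, -10, 0)

(-6, -10, 0)


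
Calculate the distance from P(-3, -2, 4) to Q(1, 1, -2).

d = √[(x₂-x₁)² + (y₂-y₁)² + (z₂-z₁)²]
  = √[4² + 3² + (-6)²]
  = √[16 + 9 + 36]
  = √61
  ≈ 7.81

7.81


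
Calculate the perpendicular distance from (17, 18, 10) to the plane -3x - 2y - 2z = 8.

distance = |a·x₀ + b·y₀ + c·z₀ - d| / √(a² + b² + c²)
  = |(-3)·17 + (-2)·18 + (-2)·10 - 8| / √((-3)² + (-2)² + (-2)²)
  = |-51 - 36 - 20 - 8| / √(9 + 4 + 4)
  = |-115| / √17
  = 115 / 4.123
  ≈ 27.89

27.89


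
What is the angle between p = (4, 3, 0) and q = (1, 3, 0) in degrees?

p·q = 4·1 + 3·3 + 0·0 = 4 + 9 + 0 = 13
|p| = √(4² + 3² + 0²) = √25 ≈ 5
|q| = √(1² + 3² + 0²) = √10 ≈ 3.162
cos θ = (p·q)/(|p||q|) = 13/(5·3.162) ≈ 0.8222
θ = arccos(0.8222) ≈ 34.7°

34.7°


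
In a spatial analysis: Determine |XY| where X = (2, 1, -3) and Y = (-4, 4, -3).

d = √[(x₂-x₁)² + (y₂-y₁)² + (z₂-z₁)²]
  = √[(-6)² + 3² + 0²]
  = √[36 + 9 + 0]
  = √45
  ≈ 6.708

6.708


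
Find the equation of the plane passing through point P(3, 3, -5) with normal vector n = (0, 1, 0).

The plane through P with normal n = (a, b, c) satisfies n·(r - P) = 0,
i.e. ax + by + cz = a·x₀ + b·y₀ + c·z₀.
d = 0·3 + 1·3 + 0·(-5)
  = 0 + 3 + 0
  = 3
Equation: y = 3

y = 3


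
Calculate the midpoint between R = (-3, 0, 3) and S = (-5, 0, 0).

M = ((x₁+x₂)/2, (y₁+y₂)/2, (z₁+z₂)/2)
  = ((-3 - 5)/2, (0 + 0)/2, (3 + 0)/2)
  = (-8/2, 0/2, 3/2)
  = (-4, 0, 1.5)

(-4, 0, 1.5)


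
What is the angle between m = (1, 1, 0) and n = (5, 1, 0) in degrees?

m·n = 1·5 + 1·1 + 0·0 = 5 + 1 + 0 = 6
|m| = √(1² + 1² + 0²) = √2 ≈ 1.414
|n| = √(5² + 1² + 0²) = √26 ≈ 5.099
cos θ = (m·n)/(|m||n|) = 6/(1.414·5.099) ≈ 0.8321
θ = arccos(0.8321) ≈ 33.69°

33.69°


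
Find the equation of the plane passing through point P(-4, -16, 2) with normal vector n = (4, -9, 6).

The plane through P with normal n = (a, b, c) satisfies n·(r - P) = 0,
i.e. ax + by + cz = a·x₀ + b·y₀ + c·z₀.
d = 4·(-4) + (-9)·(-16) + 6·2
  = -16 + 144 + 12
  = 140
Equation: 4x - 9y + 6z = 140

4x - 9y + 6z = 140


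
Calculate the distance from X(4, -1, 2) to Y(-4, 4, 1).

d = √[(x₂-x₁)² + (y₂-y₁)² + (z₂-z₁)²]
  = √[(-8)² + 5² + (-1)²]
  = √[64 + 25 + 1]
  = √90
  ≈ 9.487

9.487


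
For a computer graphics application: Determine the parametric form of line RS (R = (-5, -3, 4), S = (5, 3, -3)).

Direction vector d = S - R = (5 + 5, 3 + 3, -3 - 4) = (10, 6, -7)
Parametric form r = R + t·d:
x = -5 + 10t, y = -3 + 6t, z = 4 - 7t

x = -5 + 10t, y = -3 + 6t, z = 4 - 7t


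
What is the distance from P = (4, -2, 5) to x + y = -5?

distance = |a·x₀ + b·y₀ + c·z₀ - d| / √(a² + b² + c²)
  = |1·4 + 1·(-2) + 0·5 - (-5)| / √(1² + 1² + 0²)
  = |4 - 2 + 0 + 5| / √(1 + 1 + 0)
  = |7| / √2
  = 7 / 1.414
  ≈ 4.95

4.95


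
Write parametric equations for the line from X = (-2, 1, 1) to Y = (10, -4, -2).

Direction vector d = Y - X = (10 + 2, -4 - 1, -2 - 1) = (12, -5, -3)
Parametric form r = X + t·d:
x = -2 + 12t, y = 1 - 5t, z = 1 - 3t

x = -2 + 12t, y = 1 - 5t, z = 1 - 3t


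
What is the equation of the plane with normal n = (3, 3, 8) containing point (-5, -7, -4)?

The plane through P with normal n = (a, b, c) satisfies n·(r - P) = 0,
i.e. ax + by + cz = a·x₀ + b·y₀ + c·z₀.
d = 3·(-5) + 3·(-7) + 8·(-4)
  = -15 - 21 - 32
  = -68
Equation: 3x + 3y + 8z = -68

3x + 3y + 8z = -68


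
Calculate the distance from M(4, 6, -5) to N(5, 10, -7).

d = √[(x₂-x₁)² + (y₂-y₁)² + (z₂-z₁)²]
  = √[1² + 4² + (-2)²]
  = √[1 + 16 + 4]
  = √21
  ≈ 4.583

4.583


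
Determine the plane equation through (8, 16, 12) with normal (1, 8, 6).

The plane through P with normal n = (a, b, c) satisfies n·(r - P) = 0,
i.e. ax + by + cz = a·x₀ + b·y₀ + c·z₀.
d = 1·8 + 8·16 + 6·12
  = 8 + 128 + 72
  = 208
Equation: x + 8y + 6z = 208

x + 8y + 6z = 208


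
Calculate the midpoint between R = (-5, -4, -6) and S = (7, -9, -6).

M = ((x₁+x₂)/2, (y₁+y₂)/2, (z₁+z₂)/2)
  = ((-5 + 7)/2, (-4 - 9)/2, (-6 - 6)/2)
  = (2/2, -13/2, -12/2)
  = (1, -6.5, -6)

(1, -6.5, -6)


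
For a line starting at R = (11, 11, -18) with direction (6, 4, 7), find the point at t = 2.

P(t) = R + t·d
  = (11 + 6·2, 11 + 4·2, -18 + 7·2)
  = (11 + 12, 11 + 8, -18 + 14)
  = (23, 19, -4)

(23, 19, -4)


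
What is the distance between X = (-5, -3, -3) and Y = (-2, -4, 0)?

d = √[(x₂-x₁)² + (y₂-y₁)² + (z₂-z₁)²]
  = √[3² + (-1)² + 3²]
  = √[9 + 1 + 9]
  = √19
  ≈ 4.359

4.359


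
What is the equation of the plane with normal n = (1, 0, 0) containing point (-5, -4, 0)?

The plane through P with normal n = (a, b, c) satisfies n·(r - P) = 0,
i.e. ax + by + cz = a·x₀ + b·y₀ + c·z₀.
d = 1·(-5) + 0·(-4) + 0·0
  = -5 + 0 + 0
  = -5
Equation: x = -5

x = -5


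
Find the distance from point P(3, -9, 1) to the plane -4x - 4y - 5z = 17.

distance = |a·x₀ + b·y₀ + c·z₀ - d| / √(a² + b² + c²)
  = |(-4)·3 + (-4)·(-9) + (-5)·1 - 17| / √((-4)² + (-4)² + (-5)²)
  = |-12 + 36 - 5 - 17| / √(16 + 16 + 25)
  = |2| / √57
  = 2 / 7.55
  ≈ 0.2649

0.2649


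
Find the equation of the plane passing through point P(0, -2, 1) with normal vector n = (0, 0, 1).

The plane through P with normal n = (a, b, c) satisfies n·(r - P) = 0,
i.e. ax + by + cz = a·x₀ + b·y₀ + c·z₀.
d = 0·0 + 0·(-2) + 1·1
  = 0 + 0 + 1
  = 1
Equation: z = 1

z = 1


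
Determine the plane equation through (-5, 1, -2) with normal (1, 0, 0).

The plane through P with normal n = (a, b, c) satisfies n·(r - P) = 0,
i.e. ax + by + cz = a·x₀ + b·y₀ + c·z₀.
d = 1·(-5) + 0·1 + 0·(-2)
  = -5 + 0 + 0
  = -5
Equation: x = -5

x = -5


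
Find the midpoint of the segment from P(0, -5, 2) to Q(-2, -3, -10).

M = ((x₁+x₂)/2, (y₁+y₂)/2, (z₁+z₂)/2)
  = ((0 - 2)/2, (-5 - 3)/2, (2 - 10)/2)
  = (-2/2, -8/2, -8/2)
  = (-1, -4, -4)

(-1, -4, -4)


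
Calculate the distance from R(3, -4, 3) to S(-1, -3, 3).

d = √[(x₂-x₁)² + (y₂-y₁)² + (z₂-z₁)²]
  = √[(-4)² + 1² + 0²]
  = √[16 + 1 + 0]
  = √17
  ≈ 4.123

4.123


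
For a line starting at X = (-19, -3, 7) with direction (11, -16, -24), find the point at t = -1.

P(t) = X + t·d
  = (-19 + 11·(-1), -3 + (-16)·(-1), 7 + (-24)·(-1))
  = (-19 - 11, -3 + 16, 7 + 24)
  = (-30, 13, 31)

(-30, 13, 31)
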